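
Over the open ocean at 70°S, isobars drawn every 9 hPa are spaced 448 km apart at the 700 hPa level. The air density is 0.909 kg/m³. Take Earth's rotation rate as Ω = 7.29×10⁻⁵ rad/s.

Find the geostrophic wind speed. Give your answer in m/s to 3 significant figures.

Coriolis parameter at 70°S:
f = 2Ω sin φ = 2 × 7.29×10⁻⁵ × sin 70° = 1.37×10⁻⁴ s⁻¹
Pressure gradient: |∂P/∂n| = 900 Pa / 448000 m = 2.01×10⁻³ Pa/m
Geostrophic balance (pressure-gradient force = Coriolis force):
V_g = (1/(fρ)) |∂P/∂n| = 2.01×10⁻³ / (1.37×10⁻⁴ × 0.909) = 16.1 m/s

16.1 m/s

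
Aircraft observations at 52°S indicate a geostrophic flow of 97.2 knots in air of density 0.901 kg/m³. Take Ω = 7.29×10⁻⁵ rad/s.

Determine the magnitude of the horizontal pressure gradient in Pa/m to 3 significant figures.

Coriolis parameter at 52°S:
f = 2Ω sin φ = 2 × 7.29×10⁻⁵ × sin 52° = 1.15×10⁻⁴ s⁻¹
Wind speed in SI: 97.2 knots = 50.0 m/s
Geostrophic balance rearranged: |∂P/∂n| = f ρ V_g
|∂P/∂n| = 1.15×10⁻⁴ × 0.901 × 50.0 = 5.18×10⁻³ Pa/m

5.18×10⁻³ Pa/m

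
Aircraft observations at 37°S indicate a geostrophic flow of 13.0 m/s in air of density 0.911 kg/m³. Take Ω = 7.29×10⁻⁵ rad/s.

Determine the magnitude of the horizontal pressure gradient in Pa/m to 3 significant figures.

1.04×10⁻³ Pa/m

Coriolis parameter at 37°S:
f = 2Ω sin φ = 2 × 7.29×10⁻⁵ × sin 37° = 8.77×10⁻⁵ s⁻¹
Geostrophic balance rearranged: |∂P/∂n| = f ρ V_g
|∂P/∂n| = 8.77×10⁻⁵ × 0.911 × 13.0 = 1.04×10⁻³ Pa/m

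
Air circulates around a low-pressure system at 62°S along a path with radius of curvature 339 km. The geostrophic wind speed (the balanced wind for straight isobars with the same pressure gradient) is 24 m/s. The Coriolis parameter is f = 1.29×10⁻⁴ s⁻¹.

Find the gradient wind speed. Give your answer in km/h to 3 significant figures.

62.0 km/h

Around a low, centrifugal force acts outward with Coriolis, so pressure-gradient force balances both:
(1/ρ)|∂P/∂n| = fV + V²/R  →  V² + fR·V − fR·V_g = 0
With fR = 1.29×10⁻⁴ × 339×10³ m = 43.7 m/s:
V = [−fR + √((fR)² + 4 fR V_g)]/2 = [−43.7 + √(43.7² + 4×43.7×24)]/2 = 17.2 m/s
Subgeostrophic (V < V_g = 24 m/s), as expected around a low.
Converting: 17.2 m/s × 3.6 = 62.0 km/h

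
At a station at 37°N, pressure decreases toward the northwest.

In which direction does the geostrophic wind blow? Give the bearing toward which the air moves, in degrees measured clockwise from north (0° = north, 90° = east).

045°

The pressure-gradient force points toward the northwest (bearing 315°).
Geostrophic balance: in the Northern Hemisphere the Coriolis force deflects motion to the right, so the geostrophic wind blows 90° to the right of the pressure-gradient force (low pressure on the left).
Rotating 315° by 90° clockwise gives 045° — the wind blows toward the northeast.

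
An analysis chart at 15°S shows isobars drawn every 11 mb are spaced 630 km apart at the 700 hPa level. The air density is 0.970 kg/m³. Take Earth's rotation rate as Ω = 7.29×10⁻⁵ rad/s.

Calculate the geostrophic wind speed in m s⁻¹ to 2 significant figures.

Coriolis parameter at 15°S:
f = 2Ω sin φ = 2 × 7.29×10⁻⁵ × sin 15° = 3.77×10⁻⁵ s⁻¹
Pressure gradient: |∂P/∂n| = 1100 Pa / 630000 m = 1.75×10⁻³ Pa/m
Geostrophic balance (pressure-gradient force = Coriolis force):
V_g = (1/(fρ)) |∂P/∂n| = 1.75×10⁻³ / (3.77×10⁻⁵ × 0.970) = 47.7 m/s

48 m s⁻¹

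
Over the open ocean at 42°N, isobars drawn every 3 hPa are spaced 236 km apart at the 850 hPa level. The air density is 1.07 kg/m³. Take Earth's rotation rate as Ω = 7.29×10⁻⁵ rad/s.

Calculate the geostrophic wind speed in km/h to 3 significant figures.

Coriolis parameter at 42°N:
f = 2Ω sin φ = 2 × 7.29×10⁻⁵ × sin 42° = 9.76×10⁻⁵ s⁻¹
Pressure gradient: |∂P/∂n| = 300 Pa / 236000 m = 1.27×10⁻³ Pa/m
Geostrophic balance (pressure-gradient force = Coriolis force):
V_g = (1/(fρ)) |∂P/∂n| = 1.27×10⁻³ / (9.76×10⁻⁵ × 1.07) = 12.2 m/s
Converting: 12.2 m/s × 3.6 = 43.8 km/h

43.8 km/h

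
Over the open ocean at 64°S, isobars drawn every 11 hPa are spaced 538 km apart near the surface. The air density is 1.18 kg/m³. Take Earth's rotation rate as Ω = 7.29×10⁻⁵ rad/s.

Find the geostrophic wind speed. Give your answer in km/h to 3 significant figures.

Coriolis parameter at 64°S:
f = 2Ω sin φ = 2 × 7.29×10⁻⁵ × sin 64° = 1.31×10⁻⁴ s⁻¹
Pressure gradient: |∂P/∂n| = 1100 Pa / 538000 m = 2.04×10⁻³ Pa/m
Geostrophic balance (pressure-gradient force = Coriolis force):
V_g = (1/(fρ)) |∂P/∂n| = 2.04×10⁻³ / (1.31×10⁻⁴ × 1.18) = 13.2 m/s
Converting: 13.2 m/s × 3.6 = 47.6 km/h

47.6 km/h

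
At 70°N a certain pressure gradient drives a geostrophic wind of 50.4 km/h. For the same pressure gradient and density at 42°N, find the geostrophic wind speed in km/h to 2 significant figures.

71 km/h

With the same pressure gradient and density, V_g ∝ 1/f ∝ 1/sin φ.
V₂ = V₁ · sin φ₁ / sin φ₂ = 50.4 × sin 70° / sin 42°
V₂ = 50.4 × 0.9397/0.6691 = 71 km/h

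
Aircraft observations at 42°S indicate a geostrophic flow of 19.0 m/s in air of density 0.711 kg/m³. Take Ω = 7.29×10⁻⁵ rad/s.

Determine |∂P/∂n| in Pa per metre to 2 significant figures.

Coriolis parameter at 42°S:
f = 2Ω sin φ = 2 × 7.29×10⁻⁵ × sin 42° = 9.76×10⁻⁵ s⁻¹
Geostrophic balance rearranged: |∂P/∂n| = f ρ V_g
|∂P/∂n| = 9.76×10⁻⁵ × 0.711 × 19.0 = 1.32×10⁻³ Pa/m

1.3×10⁻³ Pa/m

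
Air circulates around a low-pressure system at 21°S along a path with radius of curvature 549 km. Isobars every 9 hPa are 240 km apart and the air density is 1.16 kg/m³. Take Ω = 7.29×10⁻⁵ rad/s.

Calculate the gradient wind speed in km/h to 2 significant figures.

Coriolis parameter at 21°S:
f = 2Ω sin φ = 2 × 7.29×10⁻⁵ × sin 21° = 5.23×10⁻⁵ s⁻¹
Pressure gradient: |∂P/∂n| = 900 Pa / 240000 m = 3.75×10⁻³ Pa/m
Geostrophic speed: V_g = |∂P/∂n|/(fρ) = 3.75×10⁻³/(5.23×10⁻⁵ × 1.16) = 61.9 m/s
Around a low, centrifugal force acts outward with Coriolis, so pressure-gradient force balances both:
(1/ρ)|∂P/∂n| = fV + V²/R  →  V² + fR·V − fR·V_g = 0
With fR = 5.23×10⁻⁵ × 549×10³ m = 28.7 m/s:
V = [−fR + √((fR)² + 4 fR V_g)]/2 = [−28.7 + √(28.7² + 4×28.7×61.9)]/2 = 30.2 m/s
Subgeostrophic (V < V_g = 61.9 m/s), as expected around a low.
Converting: 30.2 m/s × 3.6 = 110 km/h

110 km/h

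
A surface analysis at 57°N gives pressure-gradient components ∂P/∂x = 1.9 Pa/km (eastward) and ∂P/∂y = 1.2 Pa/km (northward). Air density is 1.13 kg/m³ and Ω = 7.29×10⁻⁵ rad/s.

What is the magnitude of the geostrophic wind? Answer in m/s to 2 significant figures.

Coriolis parameter at 57°N:
f = 2Ω sin φ = 2 × 7.29×10⁻⁵ × sin 57° = 1.22×10⁻⁴ s⁻¹
Component geostrophic relations (x east, y north):
u_g = −(1/(fρ)) ∂P/∂y,  v_g = (1/(fρ)) ∂P/∂x
u_g = −(1.2×10⁻³)/(1.22×10⁻⁴ × 1.13) = −8.68 m/s;  v_g = (1.9×10⁻³)/(1.22×10⁻⁴ × 1.13) = 13.8 m/s
|V_g| = √(u_g² + v_g²) = 16.3 m/s

16 m/s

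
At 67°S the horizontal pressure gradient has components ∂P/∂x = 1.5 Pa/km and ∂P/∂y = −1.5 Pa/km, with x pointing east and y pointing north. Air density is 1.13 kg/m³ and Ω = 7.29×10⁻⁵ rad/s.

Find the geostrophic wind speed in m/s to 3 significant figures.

Coriolis parameter at 67°S:
f = 2Ω sin φ = 2 × 7.29×10⁻⁵ × sin 67° = 1.34×10⁻⁴ s⁻¹
In the Southern Hemisphere f is negative: f = −1.34×10⁻⁴ s⁻¹.
Component geostrophic relations (x east, y north):
u_g = −(1/(fρ)) ∂P/∂y,  v_g = (1/(fρ)) ∂P/∂x
u_g = −(−1.5×10⁻³)/(−1.34×10⁻⁴ × 1.13) = −9.89 m/s;  v_g = (1.5×10⁻³)/(−1.34×10⁻⁴ × 1.13) = −9.89 m/s
|V_g| = √(u_g² + v_g²) = 14.0 m/s

14.0 m/s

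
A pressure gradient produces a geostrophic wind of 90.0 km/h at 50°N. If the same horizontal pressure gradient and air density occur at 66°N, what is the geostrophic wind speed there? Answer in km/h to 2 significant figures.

With the same pressure gradient and density, V_g ∝ 1/f ∝ 1/sin φ.
V₂ = V₁ · sin φ₁ / sin φ₂ = 90.0 × sin 50° / sin 66°
V₂ = 90.0 × 0.7660/0.9135 = 75 km/h

75 km/h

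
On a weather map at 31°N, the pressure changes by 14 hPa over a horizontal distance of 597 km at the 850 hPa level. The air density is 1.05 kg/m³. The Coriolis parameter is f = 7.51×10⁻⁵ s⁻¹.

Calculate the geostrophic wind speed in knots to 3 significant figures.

Pressure gradient: |∂P/∂n| = 1400 Pa / 597000 m = 2.35×10⁻³ Pa/m
Geostrophic balance (pressure-gradient force = Coriolis force):
V_g = (1/(fρ)) |∂P/∂n| = 2.35×10⁻³ / (7.51×10⁻⁵ × 1.05) = 29.7 m/s
Converting: 29.7 m/s × 1.944 = 57.8 knots

57.8 knots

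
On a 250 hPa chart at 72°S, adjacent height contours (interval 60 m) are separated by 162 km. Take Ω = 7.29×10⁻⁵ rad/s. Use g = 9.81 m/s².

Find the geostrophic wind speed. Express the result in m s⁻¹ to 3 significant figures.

26.2 m s⁻¹

Coriolis parameter at 72°S:
f = 2Ω sin φ = 2 × 7.29×10⁻⁵ × sin 72° = 1.39×10⁻⁴ s⁻¹
Height gradient: |∂Z/∂n| = 60 m / 162000 m = 3.70×10⁻⁴
On a pressure surface, geostrophic balance gives V_g = (g/f)|∂Z/∂n|:
V_g = 9.81 × 3.70×10⁻⁴ / 1.39×10⁻⁴ = 26.2 m/s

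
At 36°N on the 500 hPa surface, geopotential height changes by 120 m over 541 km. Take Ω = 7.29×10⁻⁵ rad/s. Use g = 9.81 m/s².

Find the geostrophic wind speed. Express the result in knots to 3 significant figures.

Coriolis parameter at 36°N:
f = 2Ω sin φ = 2 × 7.29×10⁻⁵ × sin 36° = 8.57×10⁻⁵ s⁻¹
Height gradient: |∂Z/∂n| = 120 m / 541000 m = 2.22×10⁻⁴
On a pressure surface, geostrophic balance gives V_g = (g/f)|∂Z/∂n|:
V_g = 9.81 × 2.22×10⁻⁴ / 8.57×10⁻⁵ = 25.4 m/s
Converting: 25.4 m/s × 1.944 = 49.4 knots

49.4 knots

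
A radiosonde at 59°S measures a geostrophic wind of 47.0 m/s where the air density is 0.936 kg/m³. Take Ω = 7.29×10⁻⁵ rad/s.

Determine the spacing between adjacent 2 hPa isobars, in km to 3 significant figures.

Coriolis parameter at 59°S:
f = 2Ω sin φ = 2 × 7.29×10⁻⁵ × sin 59° = 1.25×10⁻⁴ s⁻¹
Geostrophic balance rearranged: |∂P/∂n| = f ρ V_g
|∂P/∂n| = 1.25×10⁻⁴ × 0.936 × 47.0 = 5.50×10⁻³ Pa/m
Isobar spacing: Δn = ΔP/|∂P/∂n| = 200 Pa / 5.50×10⁻³ Pa/m = 36378 m ≈ 36.4 km

36.4 km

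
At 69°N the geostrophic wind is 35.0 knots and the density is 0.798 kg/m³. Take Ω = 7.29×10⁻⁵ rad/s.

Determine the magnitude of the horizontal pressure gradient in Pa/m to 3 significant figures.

Coriolis parameter at 69°N:
f = 2Ω sin φ = 2 × 7.29×10⁻⁵ × sin 69° = 1.36×10⁻⁴ s⁻¹
Wind speed in SI: 35.0 knots = 18.0 m/s
Geostrophic balance rearranged: |∂P/∂n| = f ρ V_g
|∂P/∂n| = 1.36×10⁻⁴ × 0.798 × 18.0 = 1.96×10⁻³ Pa/m

1.96×10⁻³ Pa/m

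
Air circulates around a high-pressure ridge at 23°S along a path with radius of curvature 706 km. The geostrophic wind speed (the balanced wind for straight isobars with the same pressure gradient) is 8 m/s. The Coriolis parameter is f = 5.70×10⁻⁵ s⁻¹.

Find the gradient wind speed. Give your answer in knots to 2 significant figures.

21 knots

Around a high, pressure-gradient force acts outward with centrifugal, so Coriolis balances both:
fV = (1/ρ)|∂P/∂n| + V²/R  →  V² − fR·V + fR·V_g = 0
With fR = 5.70×10⁻⁵ × 706×10³ m = 40.2 m/s:
V = [fR − √((fR)² − 4 fR V_g)]/2 = [40.2 − √(40.2² − 4×40.2×8)]/2 = 11 m/s
Supergeostrophic (V > V_g = 8 m/s), as expected around a high.
Converting: 11 m/s × 1.944 = 21 knots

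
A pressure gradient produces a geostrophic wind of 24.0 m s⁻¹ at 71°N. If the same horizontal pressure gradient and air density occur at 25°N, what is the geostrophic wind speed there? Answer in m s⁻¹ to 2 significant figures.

With the same pressure gradient and density, V_g ∝ 1/f ∝ 1/sin φ.
V₂ = V₁ · sin φ₁ / sin φ₂ = 24.0 × sin 71° / sin 25°
V₂ = 24.0 × 0.9455/0.4226 = 54 m s⁻¹

54 m s⁻¹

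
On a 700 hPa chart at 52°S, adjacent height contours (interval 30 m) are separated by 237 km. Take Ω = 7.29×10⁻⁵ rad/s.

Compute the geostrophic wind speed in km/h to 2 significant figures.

Coriolis parameter at 52°S:
f = 2Ω sin φ = 2 × 7.29×10⁻⁵ × sin 52° = 1.15×10⁻⁴ s⁻¹
Height gradient: |∂Z/∂n| = 30 m / 237000 m = 1.27×10⁻⁴
On a pressure surface, geostrophic balance gives V_g = (g/f)|∂Z/∂n|:
V_g = 9.81 × 1.27×10⁻⁴ / 1.15×10⁻⁴ = 10.8 m/s
Converting: 10.8 m/s × 3.6 = 39 km/h

39 km/h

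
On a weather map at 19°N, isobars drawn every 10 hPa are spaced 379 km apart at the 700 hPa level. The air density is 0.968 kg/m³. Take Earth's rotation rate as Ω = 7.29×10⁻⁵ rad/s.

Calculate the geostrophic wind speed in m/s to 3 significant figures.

Coriolis parameter at 19°N:
f = 2Ω sin φ = 2 × 7.29×10⁻⁵ × sin 19° = 4.75×10⁻⁵ s⁻¹
Pressure gradient: |∂P/∂n| = 1000 Pa / 379000 m = 2.64×10⁻³ Pa/m
Geostrophic balance (pressure-gradient force = Coriolis force):
V_g = (1/(fρ)) |∂P/∂n| = 2.64×10⁻³ / (4.75×10⁻⁵ × 0.968) = 57.4 m/s

57.4 m/s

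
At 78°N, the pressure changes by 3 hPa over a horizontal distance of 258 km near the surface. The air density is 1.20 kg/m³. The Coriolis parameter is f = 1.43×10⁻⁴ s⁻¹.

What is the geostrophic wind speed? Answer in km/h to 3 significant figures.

Pressure gradient: |∂P/∂n| = 300 Pa / 258000 m = 1.16×10⁻³ Pa/m
Geostrophic balance (pressure-gradient force = Coriolis force):
V_g = (1/(fρ)) |∂P/∂n| = 1.16×10⁻³ / (1.43×10⁻⁴ × 1.20) = 6.78 m/s
Converting: 6.78 m/s × 3.6 = 24.4 km/h

24.4 km/h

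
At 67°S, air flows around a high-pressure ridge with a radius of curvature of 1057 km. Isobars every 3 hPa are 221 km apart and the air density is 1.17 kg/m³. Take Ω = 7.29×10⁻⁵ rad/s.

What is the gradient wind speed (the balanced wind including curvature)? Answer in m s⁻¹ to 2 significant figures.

9.2 m s⁻¹

Coriolis parameter at 67°S:
f = 2Ω sin φ = 2 × 7.29×10⁻⁵ × sin 67° = 1.34×10⁻⁴ s⁻¹
Pressure gradient: |∂P/∂n| = 300 Pa / 221000 m = 1.36×10⁻³ Pa/m
Geostrophic speed: V_g = |∂P/∂n|/(fρ) = 1.36×10⁻³/(1.34×10⁻⁴ × 1.17) = 8.64 m/s
Around a high, pressure-gradient force acts outward with centrifugal, so Coriolis balances both:
fV = (1/ρ)|∂P/∂n| + V²/R  →  V² − fR·V + fR·V_g = 0
With fR = 1.34×10⁻⁴ × 1057×10³ m = 142 m/s:
V = [fR − √((fR)² − 4 fR V_g)]/2 = [142 − √(142² − 4×142×8.64)]/2 = 9.25 m/s
Supergeostrophic (V > V_g = 8.64 m/s), as expected around a high.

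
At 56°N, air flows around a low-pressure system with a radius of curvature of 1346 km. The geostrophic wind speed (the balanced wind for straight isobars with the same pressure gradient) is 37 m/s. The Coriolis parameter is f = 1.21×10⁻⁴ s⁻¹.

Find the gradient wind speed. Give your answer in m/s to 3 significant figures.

Around a low, centrifugal force acts outward with Coriolis, so pressure-gradient force balances both:
(1/ρ)|∂P/∂n| = fV + V²/R  →  V² + fR·V − fR·V_g = 0
With fR = 1.21×10⁻⁴ × 1346×10³ m = 163 m/s:
V = [−fR + √((fR)² + 4 fR V_g)]/2 = [−163 + √(163² + 4×163×37)]/2 = 31.1 m/s
Subgeostrophic (V < V_g = 37 m/s), as expected around a low.

31.1 m/s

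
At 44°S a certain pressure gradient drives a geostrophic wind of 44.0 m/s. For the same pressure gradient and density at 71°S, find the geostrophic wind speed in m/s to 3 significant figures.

32.3 m/s

With the same pressure gradient and density, V_g ∝ 1/f ∝ 1/sin φ.
V₂ = V₁ · sin φ₁ / sin φ₂ = 44.0 × sin 44° / sin 71°
V₂ = 44.0 × 0.6947/0.9455 = 32.3 m/s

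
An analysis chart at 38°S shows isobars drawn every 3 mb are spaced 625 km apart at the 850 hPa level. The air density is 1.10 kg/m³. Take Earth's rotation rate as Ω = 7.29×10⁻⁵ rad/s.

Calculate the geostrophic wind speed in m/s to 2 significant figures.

Coriolis parameter at 38°S:
f = 2Ω sin φ = 2 × 7.29×10⁻⁵ × sin 38° = 8.98×10⁻⁵ s⁻¹
Pressure gradient: |∂P/∂n| = 300 Pa / 625000 m = 4.80×10⁻⁴ Pa/m
Geostrophic balance (pressure-gradient force = Coriolis force):
V_g = (1/(fρ)) |∂P/∂n| = 4.80×10⁻⁴ / (8.98×10⁻⁵ × 1.10) = 4.86 m/s

4.9 m/s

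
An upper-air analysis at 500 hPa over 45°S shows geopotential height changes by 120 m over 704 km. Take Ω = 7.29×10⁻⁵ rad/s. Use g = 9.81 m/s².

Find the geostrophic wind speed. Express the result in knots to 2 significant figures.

Coriolis parameter at 45°S:
f = 2Ω sin φ = 2 × 7.29×10⁻⁵ × sin 45° = 1.03×10⁻⁴ s⁻¹
Height gradient: |∂Z/∂n| = 120 m / 704000 m = 1.70×10⁻⁴
On a pressure surface, geostrophic balance gives V_g = (g/f)|∂Z/∂n|:
V_g = 9.81 × 1.70×10⁻⁴ / 1.03×10⁻⁴ = 16.2 m/s
Converting: 16.2 m/s × 1.944 = 32 knots

32 knots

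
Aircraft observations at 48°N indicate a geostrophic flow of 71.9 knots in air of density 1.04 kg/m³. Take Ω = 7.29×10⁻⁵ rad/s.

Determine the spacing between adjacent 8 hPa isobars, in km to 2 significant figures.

Coriolis parameter at 48°N:
f = 2Ω sin φ = 2 × 7.29×10⁻⁵ × sin 48° = 1.08×10⁻⁴ s⁻¹
Wind speed in SI: 71.9 knots = 37.0 m/s
Geostrophic balance rearranged: |∂P/∂n| = f ρ V_g
|∂P/∂n| = 1.08×10⁻⁴ × 1.04 × 37.0 = 4.17×10⁻³ Pa/m
Isobar spacing: Δn = ΔP/|∂P/∂n| = 800 Pa / 4.17×10⁻³ Pa/m = 191937 m ≈ 190 km

190 km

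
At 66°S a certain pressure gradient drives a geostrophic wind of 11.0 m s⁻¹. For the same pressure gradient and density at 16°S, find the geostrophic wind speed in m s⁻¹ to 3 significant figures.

36.5 m s⁻¹

With the same pressure gradient and density, V_g ∝ 1/f ∝ 1/sin φ.
V₂ = V₁ · sin φ₁ / sin φ₂ = 11.0 × sin 66° / sin 16°
V₂ = 11.0 × 0.9135/0.2756 = 36.5 m s⁻¹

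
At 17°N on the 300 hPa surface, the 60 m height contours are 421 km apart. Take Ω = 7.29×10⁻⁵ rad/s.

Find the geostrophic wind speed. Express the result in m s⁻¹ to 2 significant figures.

33 m s⁻¹

Coriolis parameter at 17°N:
f = 2Ω sin φ = 2 × 7.29×10⁻⁵ × sin 17° = 4.26×10⁻⁵ s⁻¹
Height gradient: |∂Z/∂n| = 60 m / 421000 m = 1.43×10⁻⁴
On a pressure surface, geostrophic balance gives V_g = (g/f)|∂Z/∂n|:
V_g = 9.81 × 1.43×10⁻⁴ / 4.26×10⁻⁵ = 32.8 m/s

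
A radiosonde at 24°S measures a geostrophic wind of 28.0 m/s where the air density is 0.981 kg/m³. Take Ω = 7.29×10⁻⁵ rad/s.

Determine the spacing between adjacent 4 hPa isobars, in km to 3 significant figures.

Coriolis parameter at 24°S:
f = 2Ω sin φ = 2 × 7.29×10⁻⁵ × sin 24° = 5.93×10⁻⁵ s⁻¹
Geostrophic balance rearranged: |∂P/∂n| = f ρ V_g
|∂P/∂n| = 5.93×10⁻⁵ × 0.981 × 28.0 = 1.63×10⁻³ Pa/m
Isobar spacing: Δn = ΔP/|∂P/∂n| = 400 Pa / 1.63×10⁻³ Pa/m = 245563 m ≈ 246 km

246 km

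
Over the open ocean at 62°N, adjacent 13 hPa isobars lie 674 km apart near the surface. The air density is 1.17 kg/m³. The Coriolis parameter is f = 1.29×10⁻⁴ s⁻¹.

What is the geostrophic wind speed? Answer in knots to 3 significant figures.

24.8 knots

Pressure gradient: |∂P/∂n| = 1300 Pa / 674000 m = 1.93×10⁻³ Pa/m
Geostrophic balance (pressure-gradient force = Coriolis force):
V_g = (1/(fρ)) |∂P/∂n| = 1.93×10⁻³ / (1.29×10⁻⁴ × 1.17) = 12.8 m/s
Converting: 12.8 m/s × 1.944 = 24.8 knots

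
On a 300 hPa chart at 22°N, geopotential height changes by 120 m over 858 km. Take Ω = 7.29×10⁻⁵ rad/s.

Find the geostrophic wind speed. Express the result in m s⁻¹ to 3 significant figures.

25.1 m s⁻¹

Coriolis parameter at 22°N:
f = 2Ω sin φ = 2 × 7.29×10⁻⁵ × sin 22° = 5.46×10⁻⁵ s⁻¹
Height gradient: |∂Z/∂n| = 120 m / 858000 m = 1.40×10⁻⁴
On a pressure surface, geostrophic balance gives V_g = (g/f)|∂Z/∂n|:
V_g = 9.81 × 1.40×10⁻⁴ / 5.46×10⁻⁵ = 25.1 m/s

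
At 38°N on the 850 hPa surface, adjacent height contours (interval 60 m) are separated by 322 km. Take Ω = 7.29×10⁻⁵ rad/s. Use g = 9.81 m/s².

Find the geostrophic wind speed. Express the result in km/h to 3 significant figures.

73.3 km/h

Coriolis parameter at 38°N:
f = 2Ω sin φ = 2 × 7.29×10⁻⁵ × sin 38° = 8.98×10⁻⁵ s⁻¹
Height gradient: |∂Z/∂n| = 60 m / 322000 m = 1.86×10⁻⁴
On a pressure surface, geostrophic balance gives V_g = (g/f)|∂Z/∂n|:
V_g = 9.81 × 1.86×10⁻⁴ / 8.98×10⁻⁵ = 20.4 m/s
Converting: 20.4 m/s × 3.6 = 73.3 km/h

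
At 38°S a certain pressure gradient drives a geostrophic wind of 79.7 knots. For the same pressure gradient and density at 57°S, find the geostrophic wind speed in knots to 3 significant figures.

58.5 knots

With the same pressure gradient and density, V_g ∝ 1/f ∝ 1/sin φ.
V₂ = V₁ · sin φ₁ / sin φ₂ = 79.7 × sin 38° / sin 57°
V₂ = 79.7 × 0.6157/0.8387 = 58.5 knots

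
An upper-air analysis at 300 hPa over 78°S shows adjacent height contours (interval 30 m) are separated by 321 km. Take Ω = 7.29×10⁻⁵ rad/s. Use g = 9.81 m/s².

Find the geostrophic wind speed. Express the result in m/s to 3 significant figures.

6.43 m/s

Coriolis parameter at 78°S:
f = 2Ω sin φ = 2 × 7.29×10⁻⁵ × sin 78° = 1.43×10⁻⁴ s⁻¹
Height gradient: |∂Z/∂n| = 30 m / 321000 m = 9.35×10⁻⁵
On a pressure surface, geostrophic balance gives V_g = (g/f)|∂Z/∂n|:
V_g = 9.81 × 9.35×10⁻⁵ / 1.43×10⁻⁴ = 6.43 m/s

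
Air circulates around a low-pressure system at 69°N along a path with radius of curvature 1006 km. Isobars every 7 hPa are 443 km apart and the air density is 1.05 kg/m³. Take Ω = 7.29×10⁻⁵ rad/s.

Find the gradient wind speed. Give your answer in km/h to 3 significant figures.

Coriolis parameter at 69°N:
f = 2Ω sin φ = 2 × 7.29×10⁻⁵ × sin 69° = 1.36×10⁻⁴ s⁻¹
Pressure gradient: |∂P/∂n| = 700 Pa / 443000 m = 1.58×10⁻³ Pa/m
Geostrophic speed: V_g = |∂P/∂n|/(fρ) = 1.58×10⁻³/(1.36×10⁻⁴ × 1.05) = 11.1 m/s
Around a low, centrifugal force acts outward with Coriolis, so pressure-gradient force balances both:
(1/ρ)|∂P/∂n| = fV + V²/R  →  V² + fR·V − fR·V_g = 0
With fR = 1.36×10⁻⁴ × 1006×10³ m = 137 m/s:
V = [−fR + √((fR)² + 4 fR V_g)]/2 = [−137 + √(137² + 4×137×11.1)]/2 = 10.3 m/s
Subgeostrophic (V < V_g = 11.1 m/s), as expected around a low.
Converting: 10.3 m/s × 3.6 = 37.0 km/h

37.0 km/h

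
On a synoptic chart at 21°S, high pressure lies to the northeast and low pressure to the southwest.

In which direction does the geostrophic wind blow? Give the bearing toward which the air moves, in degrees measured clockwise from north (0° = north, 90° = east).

135°

The pressure-gradient force points toward the southwest (bearing 225°).
Geostrophic balance: in the Southern Hemisphere the Coriolis force deflects motion to the left, so the geostrophic wind blows 90° to the left of the pressure-gradient force (low pressure on the right).
Rotating 225° by 90° counterclockwise gives 135° — the wind blows toward the southeast.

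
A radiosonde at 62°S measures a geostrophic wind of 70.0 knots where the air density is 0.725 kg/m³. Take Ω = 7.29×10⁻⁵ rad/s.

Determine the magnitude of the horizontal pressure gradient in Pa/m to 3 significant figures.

3.36×10⁻³ Pa/m

Coriolis parameter at 62°S:
f = 2Ω sin φ = 2 × 7.29×10⁻⁵ × sin 62° = 1.29×10⁻⁴ s⁻¹
Wind speed in SI: 70.0 knots = 36.0 m/s
Geostrophic balance rearranged: |∂P/∂n| = f ρ V_g
|∂P/∂n| = 1.29×10⁻⁴ × 0.725 × 36.0 = 3.36×10⁻³ Pa/m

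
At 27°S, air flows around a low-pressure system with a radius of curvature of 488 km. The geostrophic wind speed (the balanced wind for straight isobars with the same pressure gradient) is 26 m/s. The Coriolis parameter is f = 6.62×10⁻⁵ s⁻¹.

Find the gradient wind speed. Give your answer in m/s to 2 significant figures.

17 m/s

Around a low, centrifugal force acts outward with Coriolis, so pressure-gradient force balances both:
(1/ρ)|∂P/∂n| = fV + V²/R  →  V² + fR·V − fR·V_g = 0
With fR = 6.62×10⁻⁵ × 488×10³ m = 32.3 m/s:
V = [−fR + √((fR)² + 4 fR V_g)]/2 = [−32.3 + √(32.3² + 4×32.3×26)]/2 = 17 m/s
Subgeostrophic (V < V_g = 26 m/s), as expected around a low.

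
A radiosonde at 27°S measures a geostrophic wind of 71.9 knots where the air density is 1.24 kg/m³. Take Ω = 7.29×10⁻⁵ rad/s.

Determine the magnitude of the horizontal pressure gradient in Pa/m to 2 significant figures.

3.0×10⁻³ Pa/m

Coriolis parameter at 27°S:
f = 2Ω sin φ = 2 × 7.29×10⁻⁵ × sin 27° = 6.62×10⁻⁵ s⁻¹
Wind speed in SI: 71.9 knots = 37.0 m/s
Geostrophic balance rearranged: |∂P/∂n| = f ρ V_g
|∂P/∂n| = 6.62×10⁻⁵ × 1.24 × 37.0 = 3.04×10⁻³ Pa/m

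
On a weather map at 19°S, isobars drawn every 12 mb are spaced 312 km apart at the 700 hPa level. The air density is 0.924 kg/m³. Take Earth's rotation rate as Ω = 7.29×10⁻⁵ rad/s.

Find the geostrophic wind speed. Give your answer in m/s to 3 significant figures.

Coriolis parameter at 19°S:
f = 2Ω sin φ = 2 × 7.29×10⁻⁵ × sin 19° = 4.75×10⁻⁵ s⁻¹
Pressure gradient: |∂P/∂n| = 1200 Pa / 312000 m = 3.85×10⁻³ Pa/m
Geostrophic balance (pressure-gradient force = Coriolis force):
V_g = (1/(fρ)) |∂P/∂n| = 3.85×10⁻³ / (4.75×10⁻⁵ × 0.924) = 87.7 m/s

87.7 m/s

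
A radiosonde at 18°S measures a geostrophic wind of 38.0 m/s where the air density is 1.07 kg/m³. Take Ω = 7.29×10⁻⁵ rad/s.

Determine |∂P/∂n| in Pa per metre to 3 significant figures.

1.83×10⁻³ Pa/m

Coriolis parameter at 18°S:
f = 2Ω sin φ = 2 × 7.29×10⁻⁵ × sin 18° = 4.51×10⁻⁵ s⁻¹
Geostrophic balance rearranged: |∂P/∂n| = f ρ V_g
|∂P/∂n| = 4.51×10⁻⁵ × 1.07 × 38.0 = 1.83×10⁻³ Pa/m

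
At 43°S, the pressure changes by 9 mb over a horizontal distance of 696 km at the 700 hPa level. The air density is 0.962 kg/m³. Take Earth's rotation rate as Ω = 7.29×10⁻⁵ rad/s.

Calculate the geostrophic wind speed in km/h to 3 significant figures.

48.7 km/h

Coriolis parameter at 43°S:
f = 2Ω sin φ = 2 × 7.29×10⁻⁵ × sin 43° = 9.94×10⁻⁵ s⁻¹
Pressure gradient: |∂P/∂n| = 900 Pa / 696000 m = 1.29×10⁻³ Pa/m
Geostrophic balance (pressure-gradient force = Coriolis force):
V_g = (1/(fρ)) |∂P/∂n| = 1.29×10⁻³ / (9.94×10⁻⁵ × 0.962) = 13.5 m/s
Converting: 13.5 m/s × 3.6 = 48.7 km/h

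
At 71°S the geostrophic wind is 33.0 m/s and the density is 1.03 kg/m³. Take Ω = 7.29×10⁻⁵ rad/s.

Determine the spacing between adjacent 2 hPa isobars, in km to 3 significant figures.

Coriolis parameter at 71°S:
f = 2Ω sin φ = 2 × 7.29×10⁻⁵ × sin 71° = 1.38×10⁻⁴ s⁻¹
Geostrophic balance rearranged: |∂P/∂n| = f ρ V_g
|∂P/∂n| = 1.38×10⁻⁴ × 1.03 × 33.0 = 4.69×10⁻³ Pa/m
Isobar spacing: Δn = ΔP/|∂P/∂n| = 200 Pa / 4.69×10⁻³ Pa/m = 42683 m ≈ 42.7 km

42.7 km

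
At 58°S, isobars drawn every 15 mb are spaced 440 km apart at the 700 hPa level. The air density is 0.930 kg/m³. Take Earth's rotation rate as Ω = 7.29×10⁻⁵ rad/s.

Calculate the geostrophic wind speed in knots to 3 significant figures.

Coriolis parameter at 58°S:
f = 2Ω sin φ = 2 × 7.29×10⁻⁵ × sin 58° = 1.24×10⁻⁴ s⁻¹
Pressure gradient: |∂P/∂n| = 1500 Pa / 440000 m = 3.41×10⁻³ Pa/m
Geostrophic balance (pressure-gradient force = Coriolis force):
V_g = (1/(fρ)) |∂P/∂n| = 3.41×10⁻³ / (1.24×10⁻⁴ × 0.930) = 29.6 m/s
Converting: 29.6 m/s × 1.944 = 57.6 knots

57.6 knots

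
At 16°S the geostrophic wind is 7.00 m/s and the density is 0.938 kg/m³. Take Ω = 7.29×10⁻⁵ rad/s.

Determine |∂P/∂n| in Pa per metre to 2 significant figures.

Coriolis parameter at 16°S:
f = 2Ω sin φ = 2 × 7.29×10⁻⁵ × sin 16° = 4.02×10⁻⁵ s⁻¹
Geostrophic balance rearranged: |∂P/∂n| = f ρ V_g
|∂P/∂n| = 4.02×10⁻⁵ × 0.938 × 7.00 = 2.64×10⁻⁴ Pa/m

2.6×10⁻⁴ Pa/m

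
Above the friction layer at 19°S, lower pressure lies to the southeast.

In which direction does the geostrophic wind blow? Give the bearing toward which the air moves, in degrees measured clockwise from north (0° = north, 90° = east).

The pressure-gradient force points toward the southeast (bearing 135°).
Geostrophic balance: in the Southern Hemisphere the Coriolis force deflects motion to the left, so the geostrophic wind blows 90° to the left of the pressure-gradient force (low pressure on the right).
Rotating 135° by 90° counterclockwise gives 045° — the wind blows toward the northeast.

045°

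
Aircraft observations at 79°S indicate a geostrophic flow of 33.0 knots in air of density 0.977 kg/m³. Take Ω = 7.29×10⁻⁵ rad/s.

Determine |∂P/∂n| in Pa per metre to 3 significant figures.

Coriolis parameter at 79°S:
f = 2Ω sin φ = 2 × 7.29×10⁻⁵ × sin 79° = 1.43×10⁻⁴ s⁻¹
Wind speed in SI: 33.0 knots = 17.0 m/s
Geostrophic balance rearranged: |∂P/∂n| = f ρ V_g
|∂P/∂n| = 1.43×10⁻⁴ × 0.977 × 17.0 = 2.37×10⁻³ Pa/m

2.37×10⁻³ Pa/m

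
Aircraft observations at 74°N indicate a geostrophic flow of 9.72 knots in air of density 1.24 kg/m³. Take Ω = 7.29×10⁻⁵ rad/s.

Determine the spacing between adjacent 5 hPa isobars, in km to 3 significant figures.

Coriolis parameter at 74°N:
f = 2Ω sin φ = 2 × 7.29×10⁻⁵ × sin 74° = 1.40×10⁻⁴ s⁻¹
Wind speed in SI: 9.72 knots = 5.00 m/s
Geostrophic balance rearranged: |∂P/∂n| = f ρ V_g
|∂P/∂n| = 1.40×10⁻⁴ × 1.24 × 5.00 = 8.69×10⁻⁴ Pa/m
Isobar spacing: Δn = ΔP/|∂P/∂n| = 500 Pa / 8.69×10⁻⁴ Pa/m = 575367 m ≈ 575 km

575 km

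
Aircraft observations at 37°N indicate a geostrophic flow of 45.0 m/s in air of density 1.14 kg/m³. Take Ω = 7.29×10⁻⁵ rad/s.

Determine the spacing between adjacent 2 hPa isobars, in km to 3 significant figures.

44.4 km

Coriolis parameter at 37°N:
f = 2Ω sin φ = 2 × 7.29×10⁻⁵ × sin 37° = 8.77×10⁻⁵ s⁻¹
Geostrophic balance rearranged: |∂P/∂n| = f ρ V_g
|∂P/∂n| = 8.77×10⁻⁵ × 1.14 × 45.0 = 4.50×10⁻³ Pa/m
Isobar spacing: Δn = ΔP/|∂P/∂n| = 200 Pa / 4.50×10⁻³ Pa/m = 44432 m ≈ 44.4 km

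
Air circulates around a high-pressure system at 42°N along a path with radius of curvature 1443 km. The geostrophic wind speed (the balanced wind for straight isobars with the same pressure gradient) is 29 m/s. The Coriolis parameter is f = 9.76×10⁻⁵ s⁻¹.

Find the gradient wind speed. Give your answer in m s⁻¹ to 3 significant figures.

Around a high, pressure-gradient force acts outward with centrifugal, so Coriolis balances both:
fV = (1/ρ)|∂P/∂n| + V²/R  →  V² − fR·V + fR·V_g = 0
With fR = 9.76×10⁻⁵ × 1443×10³ m = 141 m/s:
V = [fR − √((fR)² − 4 fR V_g)]/2 = [141 − √(141² − 4×141×29)]/2 = 40.8 m/s
Supergeostrophic (V > V_g = 29 m/s), as expected around a high.

40.8 m s⁻¹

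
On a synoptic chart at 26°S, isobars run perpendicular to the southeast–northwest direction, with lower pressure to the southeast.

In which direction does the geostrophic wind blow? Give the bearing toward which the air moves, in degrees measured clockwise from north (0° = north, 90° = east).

The pressure-gradient force points toward the southeast (bearing 135°).
Geostrophic balance: in the Southern Hemisphere the Coriolis force deflects motion to the left, so the geostrophic wind blows 90° to the left of the pressure-gradient force (low pressure on the right).
Rotating 135° by 90° counterclockwise gives 045° — the wind blows toward the northeast.

045°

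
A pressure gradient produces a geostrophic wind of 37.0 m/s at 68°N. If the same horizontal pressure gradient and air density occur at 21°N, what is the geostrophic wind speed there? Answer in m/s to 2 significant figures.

96 m/s

With the same pressure gradient and density, V_g ∝ 1/f ∝ 1/sin φ.
V₂ = V₁ · sin φ₁ / sin φ₂ = 37.0 × sin 68° / sin 21°
V₂ = 37.0 × 0.9272/0.3584 = 96 m/s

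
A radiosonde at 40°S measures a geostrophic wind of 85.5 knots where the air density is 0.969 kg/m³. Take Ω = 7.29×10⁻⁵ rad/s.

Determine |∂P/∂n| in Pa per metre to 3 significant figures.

3.99×10⁻³ Pa/m

Coriolis parameter at 40°S:
f = 2Ω sin φ = 2 × 7.29×10⁻⁵ × sin 40° = 9.37×10⁻⁵ s⁻¹
Wind speed in SI: 85.5 knots = 44.0 m/s
Geostrophic balance rearranged: |∂P/∂n| = f ρ V_g
|∂P/∂n| = 9.37×10⁻⁵ × 0.969 × 44.0 = 3.99×10⁻³ Pa/m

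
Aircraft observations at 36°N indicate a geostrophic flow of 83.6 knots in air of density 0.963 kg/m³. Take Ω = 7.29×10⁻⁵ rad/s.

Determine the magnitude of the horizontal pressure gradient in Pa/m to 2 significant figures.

3.5×10⁻³ Pa/m

Coriolis parameter at 36°N:
f = 2Ω sin φ = 2 × 7.29×10⁻⁵ × sin 36° = 8.57×10⁻⁵ s⁻¹
Wind speed in SI: 83.6 knots = 43.0 m/s
Geostrophic balance rearranged: |∂P/∂n| = f ρ V_g
|∂P/∂n| = 8.57×10⁻⁵ × 0.963 × 43.0 = 3.55×10⁻³ Pa/m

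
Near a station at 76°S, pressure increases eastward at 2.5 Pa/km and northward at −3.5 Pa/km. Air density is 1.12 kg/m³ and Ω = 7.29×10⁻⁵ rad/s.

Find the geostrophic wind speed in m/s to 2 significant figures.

27 m/s

Coriolis parameter at 76°S:
f = 2Ω sin φ = 2 × 7.29×10⁻⁵ × sin 76° = 1.41×10⁻⁴ s⁻¹
In the Southern Hemisphere f is negative: f = −1.41×10⁻⁴ s⁻¹.
Component geostrophic relations (x east, y north):
u_g = −(1/(fρ)) ∂P/∂y,  v_g = (1/(fρ)) ∂P/∂x
u_g = −(−3.5×10⁻³)/(−1.41×10⁻⁴ × 1.12) = −22.1 m/s;  v_g = (2.5×10⁻³)/(−1.41×10⁻⁴ × 1.12) = −15.8 m/s
|V_g| = √(u_g² + v_g²) = 27.1 m/s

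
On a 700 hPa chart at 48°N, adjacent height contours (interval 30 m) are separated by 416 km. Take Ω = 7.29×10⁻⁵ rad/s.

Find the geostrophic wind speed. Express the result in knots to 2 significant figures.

13 knots

Coriolis parameter at 48°N:
f = 2Ω sin φ = 2 × 7.29×10⁻⁵ × sin 48° = 1.08×10⁻⁴ s⁻¹
Height gradient: |∂Z/∂n| = 30 m / 416000 m = 7.21×10⁻⁵
On a pressure surface, geostrophic balance gives V_g = (g/f)|∂Z/∂n|:
V_g = 9.81 × 7.21×10⁻⁵ / 1.08×10⁻⁴ = 6.53 m/s
Converting: 6.53 m/s × 1.944 = 13 knots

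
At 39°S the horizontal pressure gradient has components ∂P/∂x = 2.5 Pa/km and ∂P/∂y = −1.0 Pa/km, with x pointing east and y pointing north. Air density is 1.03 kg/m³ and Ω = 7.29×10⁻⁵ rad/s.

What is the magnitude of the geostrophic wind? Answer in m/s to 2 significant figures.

Coriolis parameter at 39°S:
f = 2Ω sin φ = 2 × 7.29×10⁻⁵ × sin 39° = 9.18×10⁻⁵ s⁻¹
In the Southern Hemisphere f is negative: f = −9.18×10⁻⁵ s⁻¹.
Component geostrophic relations (x east, y north):
u_g = −(1/(fρ)) ∂P/∂y,  v_g = (1/(fρ)) ∂P/∂x
u_g = −(−1.0×10⁻³)/(−9.18×10⁻⁵ × 1.03) = −10.6 m/s;  v_g = (2.5×10⁻³)/(−9.18×10⁻⁵ × 1.03) = −26.5 m/s
|V_g| = √(u_g² + v_g²) = 28.5 m/s

28 m/s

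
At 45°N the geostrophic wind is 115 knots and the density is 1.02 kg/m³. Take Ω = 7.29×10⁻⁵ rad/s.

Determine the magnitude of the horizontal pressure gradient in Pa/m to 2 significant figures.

6.2×10⁻³ Pa/m

Coriolis parameter at 45°N:
f = 2Ω sin φ = 2 × 7.29×10⁻⁵ × sin 45° = 1.03×10⁻⁴ s⁻¹
Wind speed in SI: 115 knots = 59.2 m/s
Geostrophic balance rearranged: |∂P/∂n| = f ρ V_g
|∂P/∂n| = 1.03×10⁻⁴ × 1.02 × 59.2 = 6.22×10⁻³ Pa/m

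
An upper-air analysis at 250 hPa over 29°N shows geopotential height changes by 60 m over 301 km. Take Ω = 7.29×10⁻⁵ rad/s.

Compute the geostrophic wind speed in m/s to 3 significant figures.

27.7 m/s

Coriolis parameter at 29°N:
f = 2Ω sin φ = 2 × 7.29×10⁻⁵ × sin 29° = 7.07×10⁻⁵ s⁻¹
Height gradient: |∂Z/∂n| = 60 m / 301000 m = 1.99×10⁻⁴
On a pressure surface, geostrophic balance gives V_g = (g/f)|∂Z/∂n|:
V_g = 9.81 × 1.99×10⁻⁴ / 7.07×10⁻⁵ = 27.7 m/s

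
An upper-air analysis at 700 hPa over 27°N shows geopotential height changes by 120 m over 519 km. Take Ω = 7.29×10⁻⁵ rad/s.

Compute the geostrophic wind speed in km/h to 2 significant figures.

Coriolis parameter at 27°N:
f = 2Ω sin φ = 2 × 7.29×10⁻⁵ × sin 27° = 6.62×10⁻⁵ s⁻¹
Height gradient: |∂Z/∂n| = 120 m / 519000 m = 2.31×10⁻⁴
On a pressure surface, geostrophic balance gives V_g = (g/f)|∂Z/∂n|:
V_g = 9.81 × 2.31×10⁻⁴ / 6.62×10⁻⁵ = 34.3 m/s
Converting: 34.3 m/s × 3.6 = 120 km/h

120 km/h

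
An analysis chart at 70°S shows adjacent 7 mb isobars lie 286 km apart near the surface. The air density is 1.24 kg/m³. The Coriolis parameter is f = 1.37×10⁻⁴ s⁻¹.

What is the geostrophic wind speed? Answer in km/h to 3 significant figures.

Pressure gradient: |∂P/∂n| = 700 Pa / 286000 m = 2.45×10⁻³ Pa/m
Geostrophic balance (pressure-gradient force = Coriolis force):
V_g = (1/(fρ)) |∂P/∂n| = 2.45×10⁻³ / (1.37×10⁻⁴ × 1.24) = 14.4 m/s
Converting: 14.4 m/s × 3.6 = 51.9 km/h

51.9 km/h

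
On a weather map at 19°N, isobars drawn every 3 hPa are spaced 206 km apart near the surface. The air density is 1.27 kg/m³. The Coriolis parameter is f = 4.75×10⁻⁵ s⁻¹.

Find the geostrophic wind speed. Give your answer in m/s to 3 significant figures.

24.1 m/s

Pressure gradient: |∂P/∂n| = 300 Pa / 206000 m = 1.46×10⁻³ Pa/m
Geostrophic balance (pressure-gradient force = Coriolis force):
V_g = (1/(fρ)) |∂P/∂n| = 1.46×10⁻³ / (4.75×10⁻⁵ × 1.27) = 24.1 m/s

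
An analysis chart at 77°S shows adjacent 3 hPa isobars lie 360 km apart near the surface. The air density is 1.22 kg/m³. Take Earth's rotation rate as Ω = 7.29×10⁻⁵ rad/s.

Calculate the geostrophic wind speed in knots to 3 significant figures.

Coriolis parameter at 77°S:
f = 2Ω sin φ = 2 × 7.29×10⁻⁵ × sin 77° = 1.42×10⁻⁴ s⁻¹
Pressure gradient: |∂P/∂n| = 300 Pa / 360000 m = 8.33×10⁻⁴ Pa/m
Geostrophic balance (pressure-gradient force = Coriolis force):
V_g = (1/(fρ)) |∂P/∂n| = 8.33×10⁻⁴ / (1.42×10⁻⁴ × 1.22) = 4.81 m/s
Converting: 4.81 m/s × 1.944 = 9.35 knots

9.35 knots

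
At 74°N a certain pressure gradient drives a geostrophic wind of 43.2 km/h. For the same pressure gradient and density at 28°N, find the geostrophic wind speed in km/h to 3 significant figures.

88.5 km/h

With the same pressure gradient and density, V_g ∝ 1/f ∝ 1/sin φ.
V₂ = V₁ · sin φ₁ / sin φ₂ = 43.2 × sin 74° / sin 28°
V₂ = 43.2 × 0.9613/0.4695 = 88.5 km/h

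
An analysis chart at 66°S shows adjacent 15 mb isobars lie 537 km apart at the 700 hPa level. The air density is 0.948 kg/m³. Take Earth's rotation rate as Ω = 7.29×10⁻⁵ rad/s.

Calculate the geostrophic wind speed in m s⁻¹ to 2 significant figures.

22 m s⁻¹

Coriolis parameter at 66°S:
f = 2Ω sin φ = 2 × 7.29×10⁻⁵ × sin 66° = 1.33×10⁻⁴ s⁻¹
Pressure gradient: |∂P/∂n| = 1500 Pa / 537000 m = 2.79×10⁻³ Pa/m
Geostrophic balance (pressure-gradient force = Coriolis force):
V_g = (1/(fρ)) |∂P/∂n| = 2.79×10⁻³ / (1.33×10⁻⁴ × 0.948) = 22.1 m/s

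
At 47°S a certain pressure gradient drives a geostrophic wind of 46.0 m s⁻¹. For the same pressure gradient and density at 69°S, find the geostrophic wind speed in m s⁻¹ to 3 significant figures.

36.0 m s⁻¹

With the same pressure gradient and density, V_g ∝ 1/f ∝ 1/sin φ.
V₂ = V₁ · sin φ₁ / sin φ₂ = 46.0 × sin 47° / sin 69°
V₂ = 46.0 × 0.7314/0.9336 = 36.0 m s⁻¹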